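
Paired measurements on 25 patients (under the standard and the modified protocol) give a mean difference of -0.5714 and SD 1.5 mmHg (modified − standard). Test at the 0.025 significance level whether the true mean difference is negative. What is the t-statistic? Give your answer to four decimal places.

-1.9047

H0: μ_d = 0; H1: μ_d < 0 (paired t-test on the differences, left-tailed).
t = d̄/(s_d/√n) = -0.5714/(1.5/√25) = -1.9047
df = n − 1 = 24
p-value = P(T ≤ -1.9047) ≈ 0.034
Since p ≈ 0.034 > α = 0.025, fail to reject H0; the evidence is not statistically significant.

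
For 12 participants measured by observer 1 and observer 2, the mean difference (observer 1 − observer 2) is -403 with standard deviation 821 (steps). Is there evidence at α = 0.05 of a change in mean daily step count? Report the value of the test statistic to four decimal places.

H0: μ_d = 0; H1: μ_d ≠ 0 (paired t-test on the differences, two-sided).
t = d̄/(s_d/√n) = -403/(821/√12) = -1.7004
df = n − 1 = 11
Two-sided p-value ≈ 0.1171
Since p ≈ 0.1171 > α = 0.05, fail to reject H0; the data do not provide sufficient evidence against H0.

-1.7004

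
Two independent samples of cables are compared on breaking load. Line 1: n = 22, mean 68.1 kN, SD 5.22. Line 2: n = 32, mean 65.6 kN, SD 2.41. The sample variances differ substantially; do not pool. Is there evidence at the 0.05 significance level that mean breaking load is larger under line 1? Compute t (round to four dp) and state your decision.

t = 2.0979; reject H0

Let group 1 = line 1, group 2 = line 2. H0: μ_1 = μ_2; H1: μ_1 > μ_2 (Welch's two-sample t-test, right-tailed).
t = (x̄_1 − x̄_2)/√(s_1²/n_1 + s_2²/n_2) = (68.1 − 65.6)/√(5.22²/22 + 2.41²/32) = 2.0979
Welch–Satterthwaite df ≈ 27.21
p-value = P(T ≥ 2.0979) ≈ 0.023
Since p ≈ 0.023 < α = 0.05, reject H0; the evidence is statistically significant.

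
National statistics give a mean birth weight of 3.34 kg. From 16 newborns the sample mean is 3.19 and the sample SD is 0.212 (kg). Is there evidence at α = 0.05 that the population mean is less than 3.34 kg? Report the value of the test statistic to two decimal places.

-2.83

H0: μ = 3.34; H1: μ < 3.34 (one-sample t-test, left-tailed).
t = (x̄ − μ₀)/(s/√n) = (3.19 − 3.34)/(0.212/√16) = -2.83
df = n − 1 = 15
p-value = P(T ≤ -2.83) ≈ 0.0063
Since p ≈ 0.0063 < α = 0.05, reject H0; the data support H1.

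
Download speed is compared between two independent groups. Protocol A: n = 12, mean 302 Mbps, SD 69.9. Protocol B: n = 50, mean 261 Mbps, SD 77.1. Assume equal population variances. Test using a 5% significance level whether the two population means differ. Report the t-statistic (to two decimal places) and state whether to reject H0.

t = 1.68; fail to reject H0

Let group 1 = protocol A, group 2 = protocol B. H0: μ_1 = μ_2; H1: μ_1 ≠ μ_2 (two-sample pooled-variance t-test, two-sided).
s_p² = [(12−1)·69.9² + (50−1)·77.1²]/(12+50−2) = 5750.37
t = (302 − 261)/√[5750.37·(1/12 + 1/50)] = 1.68
df = n₁ + n₂ − 2 = 60
Two-sided p-value ≈ 0.0978
Since p ≈ 0.0978 > α = 0.05, fail to reject H0; the evidence is not statistically significant.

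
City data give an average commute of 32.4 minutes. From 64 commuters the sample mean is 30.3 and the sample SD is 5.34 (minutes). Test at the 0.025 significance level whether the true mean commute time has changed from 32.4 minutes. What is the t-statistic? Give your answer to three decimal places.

-3.146

H0: μ = 32.4; H1: μ ≠ 32.4 (one-sample t-test, two-sided).
t = (x̄ − μ₀)/(s/√n) = (30.3 − 32.4)/(5.34/√64) = -3.146
df = n − 1 = 63
Two-sided p-value ≈ 0.003
Since p ≈ 0.003 < α = 0.025, reject H0; the data support H1.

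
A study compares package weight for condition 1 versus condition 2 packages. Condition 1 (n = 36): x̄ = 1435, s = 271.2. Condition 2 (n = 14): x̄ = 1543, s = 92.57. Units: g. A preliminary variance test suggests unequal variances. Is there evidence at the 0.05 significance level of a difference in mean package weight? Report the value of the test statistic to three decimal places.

-2.096

Let group 1 = condition 1, group 2 = condition 2. H0: μ_1 = μ_2; H1: μ_1 ≠ μ_2 (Welch's two-sample t-test, two-sided).
t = (x̄_1 − x̄_2)/√(s_1²/n_1 + s_2²/n_2) = (1435 − 1543)/√(271.2²/36 + 92.57²/14) = -2.096
Welch–Satterthwaite df ≈ 47.61
Two-sided p-value ≈ 0.041
Since p ≈ 0.041 < α = 0.05, reject H0; the data support H1.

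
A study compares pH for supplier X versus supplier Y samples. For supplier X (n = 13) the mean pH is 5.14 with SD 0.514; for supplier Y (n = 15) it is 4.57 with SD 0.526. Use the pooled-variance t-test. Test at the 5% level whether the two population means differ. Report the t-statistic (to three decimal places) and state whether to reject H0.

Let group 1 = supplier X, group 2 = supplier Y. H0: μ_1 = μ_2; H1: μ_1 ≠ μ_2 (two-sample pooled-variance t-test, two-sided).
s_p² = [(13−1)·0.514² + (15−1)·0.526²]/(13+15−2) = 0.270916
t = (5.14 − 4.57)/√[0.270916·(1/13 + 1/15)] = 2.890
df = n₁ + n₂ − 2 = 26
Two-sided p-value ≈ 0.0077
Since p ≈ 0.0077 < α = 0.05, reject H0; the data support H1.

t = 2.890; reject H0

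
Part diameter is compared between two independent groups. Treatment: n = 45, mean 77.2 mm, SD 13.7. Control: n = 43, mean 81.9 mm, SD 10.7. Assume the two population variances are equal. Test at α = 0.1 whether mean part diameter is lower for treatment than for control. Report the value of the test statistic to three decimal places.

-1.788

Let group 1 = treatment, group 2 = control. H0: μ_1 = μ_2; H1: μ_1 < μ_2 (two-sample pooled-variance t-test, left-tailed).
s_p² = [(45−1)·13.7² + (43−1)·10.7²]/(45+43−2) = 151.941
t = (77.2 − 81.9)/√[151.941·(1/45 + 1/43)] = -1.788
df = n₁ + n₂ − 2 = 86
p-value = P(T ≤ -1.788) ≈ 0.0387
Since p ≈ 0.0387 < α = 0.1, reject H0; the data support H1.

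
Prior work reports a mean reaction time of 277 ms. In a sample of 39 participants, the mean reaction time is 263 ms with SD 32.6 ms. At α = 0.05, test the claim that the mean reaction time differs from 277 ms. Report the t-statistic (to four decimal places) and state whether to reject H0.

H0: μ = 277; H1: μ ≠ 277 (one-sample t-test, two-sided).
t = (x̄ − μ₀)/(s/√n) = (263 − 277)/(32.6/√39) = -2.6819
df = n − 1 = 38
Two-sided p-value ≈ 0.011
Since p ≈ 0.011 < α = 0.05, reject H0; the evidence is statistically significant.

t = -2.6819; reject H0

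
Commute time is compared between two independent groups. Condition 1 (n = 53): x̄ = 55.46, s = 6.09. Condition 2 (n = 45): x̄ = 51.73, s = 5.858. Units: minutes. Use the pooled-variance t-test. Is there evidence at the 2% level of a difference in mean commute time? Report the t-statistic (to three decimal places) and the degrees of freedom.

t = 3.075, df = 96

Let group 1 = condition 1, group 2 = condition 2. H0: μ_1 = μ_2; H1: μ_1 ≠ μ_2 (two-sample pooled-variance t-test, two-sided).
s_p² = [(53−1)·6.09² + (45−1)·5.858²]/(53+45−2) = 35.8176
t = (55.46 − 51.73)/√[35.8176·(1/53 + 1/45)] = 3.075
df = n₁ + n₂ − 2 = 96
Two-sided p-value ≈ 0.003
Since p ≈ 0.003 < α = 0.02, reject H0; the evidence is statistically significant.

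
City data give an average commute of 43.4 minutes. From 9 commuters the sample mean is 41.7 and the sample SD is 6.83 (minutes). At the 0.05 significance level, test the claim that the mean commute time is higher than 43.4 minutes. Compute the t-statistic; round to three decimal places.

H0: μ = 43.4; H1: μ > 43.4 (one-sample t-test, right-tailed).
t = (x̄ − μ₀)/(s/√n) = (41.7 − 43.4)/(6.83/√9) = -0.747
df = n − 1 = 8
p-value = P(T ≥ -0.747) ≈ 0.762
Since p ≈ 0.762 > α = 0.05, fail to reject H0; the evidence is not statistically significant.

-0.747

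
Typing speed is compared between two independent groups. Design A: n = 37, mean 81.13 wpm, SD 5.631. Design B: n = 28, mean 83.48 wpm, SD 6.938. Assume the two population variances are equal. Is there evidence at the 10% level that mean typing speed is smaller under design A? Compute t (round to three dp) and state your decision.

Let group 1 = design A, group 2 = design B. H0: μ_1 = μ_2; H1: μ_1 < μ_2 (two-sample pooled-variance t-test, left-tailed).
s_p² = [(37−1)·5.631² + (28−1)·6.938²]/(37+28−2) = 38.7486
t = (81.13 − 83.48)/√[38.7486·(1/37 + 1/28)] = -1.507
df = n₁ + n₂ − 2 = 63
p-value = P(T ≤ -1.507) ≈ 0.0684
Since p ≈ 0.0684 < α = 0.1, reject H0; the data support H1.

t = -1.507; reject H0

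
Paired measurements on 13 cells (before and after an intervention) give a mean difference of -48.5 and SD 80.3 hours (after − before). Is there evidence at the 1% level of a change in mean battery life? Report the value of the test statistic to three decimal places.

H0: μ_d = 0; H1: μ_d ≠ 0 (paired t-test on the differences, two-sided).
t = d̄/(s_d/√n) = -48.5/(80.3/√13) = -2.178
df = n − 1 = 12
Two-sided p-value ≈ 0.050
Since p ≈ 0.050 > α = 0.01, fail to reject H0; the data do not provide sufficient evidence against H0.

-2.178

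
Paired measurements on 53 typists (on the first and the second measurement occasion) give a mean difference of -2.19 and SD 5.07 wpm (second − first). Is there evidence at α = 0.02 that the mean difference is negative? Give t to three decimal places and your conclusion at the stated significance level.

t = -3.145; reject H0

H0: μ_d = 0; H1: μ_d < 0 (paired t-test on the differences, left-tailed).
t = d̄/(s_d/√n) = -2.19/(5.07/√53) = -3.145
df = n − 1 = 52
p-value = P(T ≤ -3.145) ≈ 0.001
Since p ≈ 0.001 < α = 0.02, reject H0; the data support H1.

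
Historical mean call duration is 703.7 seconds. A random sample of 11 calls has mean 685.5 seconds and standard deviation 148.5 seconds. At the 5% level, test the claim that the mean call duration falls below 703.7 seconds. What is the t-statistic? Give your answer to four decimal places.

H0: μ = 703.7; H1: μ < 703.7 (one-sample t-test, left-tailed).
t = (x̄ − μ₀)/(s/√n) = (685.5 − 703.7)/(148.5/√11) = -0.4065
df = n − 1 = 10
p-value = P(T ≤ -0.4065) ≈ 0.346
Since p ≈ 0.346 > α = 0.05, fail to reject H0; the evidence is not statistically significant.

-0.4065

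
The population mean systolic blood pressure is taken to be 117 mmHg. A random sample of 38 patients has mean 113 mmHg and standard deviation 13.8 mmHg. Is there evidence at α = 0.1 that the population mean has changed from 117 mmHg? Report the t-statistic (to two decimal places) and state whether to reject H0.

H0: μ = 117; H1: μ ≠ 117 (one-sample t-test, two-sided).
t = (x̄ − μ₀)/(s/√n) = (113 − 117)/(13.8/√38) = -1.79
df = n − 1 = 37
Two-sided p-value ≈ 0.0822
Since p ≈ 0.0822 < α = 0.1, reject H0; the evidence is statistically significant.

t = -1.79; reject H0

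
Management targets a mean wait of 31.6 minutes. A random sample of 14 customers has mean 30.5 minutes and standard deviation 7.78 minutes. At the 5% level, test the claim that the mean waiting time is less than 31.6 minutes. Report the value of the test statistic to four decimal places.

H0: μ = 31.6; H1: μ < 31.6 (one-sample t-test, left-tailed).
t = (x̄ − μ₀)/(s/√n) = (30.5 − 31.6)/(7.78/√14) = -0.5290
df = n − 1 = 13
p-value = P(T ≤ -0.5290) ≈ 0.3029
Since p ≈ 0.3029 > α = 0.05, fail to reject H0; the evidence is not statistically significant.

-0.5290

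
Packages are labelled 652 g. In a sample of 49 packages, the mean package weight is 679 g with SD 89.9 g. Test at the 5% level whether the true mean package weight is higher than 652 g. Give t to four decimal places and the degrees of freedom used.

H0: μ = 652; H1: μ > 652 (one-sample t-test, right-tailed).
t = (x̄ − μ₀)/(s/√n) = (679 − 652)/(89.9/√49) = 2.1023
df = n − 1 = 48
p-value = P(T ≥ 2.1023) ≈ 0.0204
Since p ≈ 0.0204 < α = 0.05, reject H0; the data support H1.

t = 2.1023, df = 48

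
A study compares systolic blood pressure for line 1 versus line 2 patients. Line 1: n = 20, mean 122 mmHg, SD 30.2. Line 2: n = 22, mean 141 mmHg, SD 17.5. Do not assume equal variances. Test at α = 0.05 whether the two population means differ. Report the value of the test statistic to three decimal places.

-2.463

Let group 1 = line 1, group 2 = line 2. H0: μ_1 = μ_2; H1: μ_1 ≠ μ_2 (Welch's two-sample t-test, two-sided).
t = (x̄_1 − x̄_2)/√(s_1²/n_1 + s_2²/n_2) = (122 − 141)/√(30.2²/20 + 17.5²/22) = -2.463
Welch–Satterthwaite df ≈ 29.85
Two-sided p-value ≈ 0.0198
Since p ≈ 0.0198 < α = 0.05, reject H0; the evidence is statistically significant.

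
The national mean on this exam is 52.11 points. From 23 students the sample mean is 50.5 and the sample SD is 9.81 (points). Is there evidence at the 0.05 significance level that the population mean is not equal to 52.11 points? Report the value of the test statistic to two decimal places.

-0.79

H0: μ = 52.11; H1: μ ≠ 52.11 (one-sample t-test, two-sided).
t = (x̄ − μ₀)/(s/√n) = (50.5 − 52.11)/(9.81/√23) = -0.79
df = n − 1 = 22
Two-sided p-value ≈ 0.440
Since p ≈ 0.440 > α = 0.05, fail to reject H0; the data do not provide sufficient evidence against H0.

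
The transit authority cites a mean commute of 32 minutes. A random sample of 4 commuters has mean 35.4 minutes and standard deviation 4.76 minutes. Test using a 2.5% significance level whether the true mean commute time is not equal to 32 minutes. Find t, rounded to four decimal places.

H0: μ = 32; H1: μ ≠ 32 (one-sample t-test, two-sided).
t = (x̄ − μ₀)/(s/√n) = (35.4 − 32)/(4.76/√4) = 1.4286
df = n − 1 = 3
Two-sided p-value ≈ 0.2484
Since p ≈ 0.2484 > α = 0.025, fail to reject H0; the data do not provide sufficient evidence against H0.

1.4286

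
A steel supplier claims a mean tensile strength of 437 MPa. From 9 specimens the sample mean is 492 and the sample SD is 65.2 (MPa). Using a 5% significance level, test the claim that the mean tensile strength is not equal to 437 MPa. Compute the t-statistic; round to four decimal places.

H0: μ = 437; H1: μ ≠ 437 (one-sample t-test, two-sided).
t = (x̄ − μ₀)/(s/√n) = (492 − 437)/(65.2/√9) = 2.5307
df = n − 1 = 8
Two-sided p-value ≈ 0.0352
Since p ≈ 0.0352 < α = 0.05, reject H0; the data support H1.

2.5307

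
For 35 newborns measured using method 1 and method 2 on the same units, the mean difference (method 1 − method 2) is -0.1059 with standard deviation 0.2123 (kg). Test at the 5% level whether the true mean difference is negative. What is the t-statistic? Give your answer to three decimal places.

-2.951

H0: μ_d = 0; H1: μ_d < 0 (paired t-test on the differences, left-tailed).
t = d̄/(s_d/√n) = -0.1059/(0.2123/√35) = -2.951
df = n − 1 = 34
p-value = P(T ≤ -2.951) ≈ 0.003
Since p ≈ 0.003 < α = 0.05, reject H0; the evidence is statistically significant.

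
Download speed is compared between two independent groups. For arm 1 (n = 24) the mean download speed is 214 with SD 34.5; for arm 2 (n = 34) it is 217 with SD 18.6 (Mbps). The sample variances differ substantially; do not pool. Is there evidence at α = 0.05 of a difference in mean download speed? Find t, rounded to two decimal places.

Let group 1 = arm 1, group 2 = arm 2. H0: μ_1 = μ_2; H1: μ_1 ≠ μ_2 (Welch's two-sample t-test, two-sided).
t = (x̄_1 − x̄_2)/√(s_1²/n_1 + s_2²/n_2) = (214 − 217)/√(34.5²/24 + 18.6²/34) = -0.39
Welch–Satterthwaite df ≈ 32.45
Two-sided p-value ≈ 0.7005
Since p ≈ 0.7005 > α = 0.05, fail to reject H0; the data do not provide sufficient evidence against H0.

-0.39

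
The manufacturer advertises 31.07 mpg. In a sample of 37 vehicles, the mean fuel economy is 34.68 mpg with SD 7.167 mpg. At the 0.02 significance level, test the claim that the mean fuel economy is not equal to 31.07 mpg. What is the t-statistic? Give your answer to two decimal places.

3.06

H0: μ = 31.07; H1: μ ≠ 31.07 (one-sample t-test, two-sided).
t = (x̄ − μ₀)/(s/√n) = (34.68 − 31.07)/(7.167/√37) = 3.06
df = n − 1 = 36
Two-sided p-value ≈ 0.004
Since p ≈ 0.004 < α = 0.02, reject H0; the data support H1.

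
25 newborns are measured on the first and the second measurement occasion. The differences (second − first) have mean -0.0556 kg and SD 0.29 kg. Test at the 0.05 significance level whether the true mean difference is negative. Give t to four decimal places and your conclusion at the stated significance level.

H0: μ_d = 0; H1: μ_d < 0 (paired t-test on the differences, left-tailed).
t = d̄/(s_d/√n) = -0.0556/(0.29/√25) = -0.9586
df = n − 1 = 24
p-value = P(T ≤ -0.9586) ≈ 0.1737
Since p ≈ 0.1737 > α = 0.05, fail to reject H0; the evidence is not statistically significant.

t = -0.9586; fail to reject H0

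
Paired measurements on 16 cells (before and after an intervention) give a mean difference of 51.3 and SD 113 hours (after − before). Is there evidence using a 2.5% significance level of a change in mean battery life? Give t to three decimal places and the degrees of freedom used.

H0: μ_d = 0; H1: μ_d ≠ 0 (paired t-test on the differences, two-sided).
t = d̄/(s_d/√n) = 51.3/(113/√16) = 1.816
df = n − 1 = 15
Two-sided p-value ≈ 0.089
Since p ≈ 0.089 > α = 0.025, fail to reject H0; the data do not provide sufficient evidence against H0.

t = 1.816, df = 15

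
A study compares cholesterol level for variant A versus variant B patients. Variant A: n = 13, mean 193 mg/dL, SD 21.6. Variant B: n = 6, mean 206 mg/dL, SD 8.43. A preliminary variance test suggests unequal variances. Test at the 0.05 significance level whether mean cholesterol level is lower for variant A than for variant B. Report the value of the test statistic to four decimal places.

Let group 1 = variant A, group 2 = variant B. H0: μ_1 = μ_2; H1: μ_1 < μ_2 (Welch's two-sample t-test, left-tailed).
t = (x̄_1 − x̄_2)/√(s_1²/n_1 + s_2²/n_2) = (193 − 206)/√(21.6²/13 + 8.43²/6) = -1.8816
Welch–Satterthwaite df ≈ 16.83
p-value = P(T ≤ -1.8816) ≈ 0.0387
Since p ≈ 0.0387 < α = 0.05, reject H0; the evidence is statistically significant.

-1.8816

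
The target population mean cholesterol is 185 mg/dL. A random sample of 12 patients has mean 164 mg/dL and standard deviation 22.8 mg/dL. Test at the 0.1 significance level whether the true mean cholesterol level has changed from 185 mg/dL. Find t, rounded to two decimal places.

-3.19

H0: μ = 185; H1: μ ≠ 185 (one-sample t-test, two-sided).
t = (x̄ − μ₀)/(s/√n) = (164 − 185)/(22.8/√12) = -3.19
df = n − 1 = 11
Two-sided p-value ≈ 0.0086
Since p ≈ 0.0086 < α = 0.1, reject H0; the data support H1.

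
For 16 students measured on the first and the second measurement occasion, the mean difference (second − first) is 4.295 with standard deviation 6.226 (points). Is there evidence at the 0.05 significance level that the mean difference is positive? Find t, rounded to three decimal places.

H0: μ_d = 0; H1: μ_d > 0 (paired t-test on the differences, right-tailed).
t = d̄/(s_d/√n) = 4.295/(6.226/√16) = 2.759
df = n − 1 = 15
p-value = P(T ≥ 2.759) ≈ 0.007
Since p ≈ 0.007 < α = 0.05, reject H0; the evidence is statistically significant.

2.759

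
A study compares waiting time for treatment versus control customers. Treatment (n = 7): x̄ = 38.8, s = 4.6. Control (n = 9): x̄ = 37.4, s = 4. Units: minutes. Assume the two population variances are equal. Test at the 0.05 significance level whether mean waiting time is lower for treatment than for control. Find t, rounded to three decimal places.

0.651

Let group 1 = treatment, group 2 = control. H0: μ_1 = μ_2; H1: μ_1 < μ_2 (two-sample pooled-variance t-test, left-tailed).
s_p² = [(7−1)·4.6² + (9−1)·4²]/(7+9−2) = 18.2114
t = (38.8 − 37.4)/√[18.2114·(1/7 + 1/9)] = 0.651
df = n₁ + n₂ − 2 = 14
p-value = P(T ≤ 0.651) ≈ 0.737
Since p ≈ 0.737 > α = 0.05, fail to reject H0; the data do not provide sufficient evidence against H0.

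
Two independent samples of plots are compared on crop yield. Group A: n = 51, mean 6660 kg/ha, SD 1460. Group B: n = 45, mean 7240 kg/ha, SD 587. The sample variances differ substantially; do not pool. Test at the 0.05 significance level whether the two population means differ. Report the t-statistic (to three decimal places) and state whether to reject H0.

t = -2.608; reject H0

Let group 1 = group A, group 2 = group B. H0: μ_1 = μ_2; H1: μ_1 ≠ μ_2 (Welch's two-sample t-test, two-sided).
t = (x̄_1 − x̄_2)/√(s_1²/n_1 + s_2²/n_2) = (6660 − 7240)/√(1460²/51 + 587²/45) = -2.608
Welch–Satterthwaite df ≈ 67.43
Two-sided p-value ≈ 0.0112
Since p ≈ 0.0112 < α = 0.05, reject H0; the data support H1.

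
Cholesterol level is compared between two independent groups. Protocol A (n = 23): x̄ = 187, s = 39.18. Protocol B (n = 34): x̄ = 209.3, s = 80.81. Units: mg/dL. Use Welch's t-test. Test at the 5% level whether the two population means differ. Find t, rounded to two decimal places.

-1.39

Let group 1 = protocol A, group 2 = protocol B. H0: μ_1 = μ_2; H1: μ_1 ≠ μ_2 (Welch's two-sample t-test, two-sided).
t = (x̄_1 − x̄_2)/√(s_1²/n_1 + s_2²/n_2) = (187 − 209.3)/√(39.18²/23 + 80.81²/34) = -1.39
Welch–Satterthwaite df ≈ 50.73
Two-sided p-value ≈ 0.172
Since p ≈ 0.172 > α = 0.05, fail to reject H0; the data do not provide sufficient evidence against H0.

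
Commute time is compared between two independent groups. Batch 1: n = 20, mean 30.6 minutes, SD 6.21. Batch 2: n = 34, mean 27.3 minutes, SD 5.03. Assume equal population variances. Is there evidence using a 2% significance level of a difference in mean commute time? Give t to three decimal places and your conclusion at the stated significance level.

Let group 1 = batch 1, group 2 = batch 2. H0: μ_1 = μ_2; H1: μ_1 ≠ μ_2 (two-sample pooled-variance t-test, two-sided).
s_p² = [(20−1)·6.21² + (34−1)·5.03²]/(20+34−2) = 30.1471
t = (30.6 − 27.3)/√[30.1471·(1/20 + 1/34)] = 2.133
df = n₁ + n₂ − 2 = 52
Two-sided p-value ≈ 0.038
Since p ≈ 0.038 > α = 0.02, fail to reject H0; the data do not provide sufficient evidence against H0.

t = 2.133; fail to reject H0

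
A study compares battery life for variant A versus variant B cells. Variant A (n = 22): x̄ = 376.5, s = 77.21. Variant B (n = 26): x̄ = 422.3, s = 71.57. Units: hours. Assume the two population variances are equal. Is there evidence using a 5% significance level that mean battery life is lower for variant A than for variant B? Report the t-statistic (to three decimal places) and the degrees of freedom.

Let group 1 = variant A, group 2 = variant B. H0: μ_1 = μ_2; H1: μ_1 < μ_2 (two-sample pooled-variance t-test, left-tailed).
s_p² = [(22−1)·77.21² + (26−1)·71.57²]/(22+26−2) = 5505.34
t = (376.5 − 422.3)/√[5505.34·(1/22 + 1/26)] = -2.131
df = n₁ + n₂ − 2 = 46
p-value = P(T ≤ -2.131) ≈ 0.019
Since p ≈ 0.019 < α = 0.05, reject H0; the data support H1.

t = -2.131, df = 46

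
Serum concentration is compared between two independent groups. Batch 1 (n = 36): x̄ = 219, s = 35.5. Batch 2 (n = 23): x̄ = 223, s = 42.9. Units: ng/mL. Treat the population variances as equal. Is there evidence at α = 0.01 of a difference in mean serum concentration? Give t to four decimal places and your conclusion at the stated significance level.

Let group 1 = batch 1, group 2 = batch 2. H0: μ_1 = μ_2; H1: μ_1 ≠ μ_2 (two-sample pooled-variance t-test, two-sided).
s_p² = [(36−1)·35.5² + (23−1)·42.9²]/(36+23−2) = 1484.17
t = (219 − 223)/√[1484.17·(1/36 + 1/23)] = -0.3890
df = n₁ + n₂ − 2 = 57
Two-sided p-value ≈ 0.6988
Since p ≈ 0.6988 > α = 0.01, fail to reject H0; the evidence is not statistically significant.

t = -0.3890; fail to reject H0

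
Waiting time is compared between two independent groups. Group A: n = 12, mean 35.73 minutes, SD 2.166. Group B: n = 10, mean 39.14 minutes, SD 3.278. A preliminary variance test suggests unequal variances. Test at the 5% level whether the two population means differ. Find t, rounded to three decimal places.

-2.817

Let group 1 = group A, group 2 = group B. H0: μ_1 = μ_2; H1: μ_1 ≠ μ_2 (Welch's two-sample t-test, two-sided).
t = (x̄_1 − x̄_2)/√(s_1²/n_1 + s_2²/n_2) = (35.73 − 39.14)/√(2.166²/12 + 3.278²/10) = -2.817
Welch–Satterthwaite df ≈ 15.10
Two-sided p-value ≈ 0.013
Since p ≈ 0.013 < α = 0.05, reject H0; the data support H1.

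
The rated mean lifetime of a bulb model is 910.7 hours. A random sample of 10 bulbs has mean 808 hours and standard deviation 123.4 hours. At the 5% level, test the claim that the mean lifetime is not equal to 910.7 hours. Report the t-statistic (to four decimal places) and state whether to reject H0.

H0: μ = 910.7; H1: μ ≠ 910.7 (one-sample t-test, two-sided).
t = (x̄ − μ₀)/(s/√n) = (808 − 910.7)/(123.4/√10) = -2.6318
df = n − 1 = 9
Two-sided p-value ≈ 0.0273
Since p ≈ 0.0273 < α = 0.05, reject H0; the evidence is statistically significant.

t = -2.6318; reject H0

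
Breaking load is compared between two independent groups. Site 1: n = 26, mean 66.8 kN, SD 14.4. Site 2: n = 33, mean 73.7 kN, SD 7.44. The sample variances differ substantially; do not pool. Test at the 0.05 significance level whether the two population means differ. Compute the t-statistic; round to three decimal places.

Let group 1 = site 1, group 2 = site 2. H0: μ_1 = μ_2; H1: μ_1 ≠ μ_2 (Welch's two-sample t-test, two-sided).
t = (x̄_1 − x̄_2)/√(s_1²/n_1 + s_2²/n_2) = (66.8 − 73.7)/√(14.4²/26 + 7.44²/33) = -2.221
Welch–Satterthwaite df ≈ 35.40
Two-sided p-value ≈ 0.0329
Since p ≈ 0.0329 < α = 0.05, reject H0; the evidence is statistically significant.

-2.221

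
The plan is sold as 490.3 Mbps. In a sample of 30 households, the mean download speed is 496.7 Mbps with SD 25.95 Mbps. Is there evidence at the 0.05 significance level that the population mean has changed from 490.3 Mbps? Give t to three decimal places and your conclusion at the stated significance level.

t = 1.351; fail to reject H0

H0: μ = 490.3; H1: μ ≠ 490.3 (one-sample t-test, two-sided).
t = (x̄ − μ₀)/(s/√n) = (496.7 − 490.3)/(25.95/√30) = 1.351
df = n − 1 = 29
Two-sided p-value ≈ 0.187
Since p ≈ 0.187 > α = 0.05, fail to reject H0; the data do not provide sufficient evidence against H0.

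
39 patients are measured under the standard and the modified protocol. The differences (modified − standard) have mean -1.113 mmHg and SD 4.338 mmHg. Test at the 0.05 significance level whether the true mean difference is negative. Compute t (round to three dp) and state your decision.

t = -1.602; fail to reject H0

H0: μ_d = 0; H1: μ_d < 0 (paired t-test on the differences, left-tailed).
t = d̄/(s_d/√n) = -1.113/(4.338/√39) = -1.602
df = n − 1 = 38
p-value = P(T ≤ -1.602) ≈ 0.059
Since p ≈ 0.059 > α = 0.05, fail to reject H0; the evidence is not statistically significant.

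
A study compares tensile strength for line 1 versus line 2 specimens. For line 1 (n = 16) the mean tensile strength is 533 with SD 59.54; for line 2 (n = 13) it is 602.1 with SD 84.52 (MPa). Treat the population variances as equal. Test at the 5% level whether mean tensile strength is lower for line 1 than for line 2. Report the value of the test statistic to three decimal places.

Let group 1 = line 1, group 2 = line 2. H0: μ_1 = μ_2; H1: μ_1 < μ_2 (two-sample pooled-variance t-test, left-tailed).
s_p² = [(16−1)·59.54² + (13−1)·84.52²]/(16+13−2) = 5144.4
t = (533 − 602.1)/√[5144.4·(1/16 + 1/13)] = -2.580
df = n₁ + n₂ − 2 = 27
p-value = P(T ≤ -2.580) ≈ 0.0078
Since p ≈ 0.0078 < α = 0.05, reject H0; the data support H1.

-2.580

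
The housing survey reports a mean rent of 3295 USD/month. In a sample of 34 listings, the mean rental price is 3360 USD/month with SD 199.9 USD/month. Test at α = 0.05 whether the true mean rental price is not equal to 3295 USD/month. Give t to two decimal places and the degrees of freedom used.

H0: μ = 3295; H1: μ ≠ 3295 (one-sample t-test, two-sided).
t = (x̄ − μ₀)/(s/√n) = (3360 − 3295)/(199.9/√34) = 1.90
df = n − 1 = 33
Two-sided p-value ≈ 0.0667
Since p ≈ 0.0667 > α = 0.05, fail to reject H0; the data do not provide sufficient evidence against H0.

t = 1.90, df = 33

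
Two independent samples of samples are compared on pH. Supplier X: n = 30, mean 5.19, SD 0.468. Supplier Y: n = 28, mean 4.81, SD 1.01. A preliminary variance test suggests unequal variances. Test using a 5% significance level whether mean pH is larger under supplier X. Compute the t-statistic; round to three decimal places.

Let group 1 = supplier X, group 2 = supplier Y. H0: μ_1 = μ_2; H1: μ_1 > μ_2 (Welch's two-sample t-test, right-tailed).
t = (x̄_1 − x̄_2)/√(s_1²/n_1 + s_2²/n_2) = (5.19 − 4.81)/√(0.468²/30 + 1.01²/28) = 1.817
Welch–Satterthwaite df ≈ 37.50
p-value = P(T ≥ 1.817) ≈ 0.0386
Since p ≈ 0.0386 < α = 0.05, reject H0; the data support H1.

1.817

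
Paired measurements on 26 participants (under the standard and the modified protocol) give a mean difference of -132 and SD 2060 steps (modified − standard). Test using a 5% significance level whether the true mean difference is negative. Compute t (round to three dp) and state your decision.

H0: μ_d = 0; H1: μ_d < 0 (paired t-test on the differences, left-tailed).
t = d̄/(s_d/√n) = -132/(2060/√26) = -0.327
df = n − 1 = 25
p-value = P(T ≤ -0.327) ≈ 0.373
Since p ≈ 0.373 > α = 0.05, fail to reject H0; the data do not provide sufficient evidence against H0.

t = -0.327; fail to reject H0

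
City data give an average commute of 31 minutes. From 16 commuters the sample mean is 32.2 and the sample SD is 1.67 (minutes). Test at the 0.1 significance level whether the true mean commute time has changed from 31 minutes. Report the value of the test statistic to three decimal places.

2.874

H0: μ = 31; H1: μ ≠ 31 (one-sample t-test, two-sided).
t = (x̄ − μ₀)/(s/√n) = (32.2 − 31)/(1.67/√16) = 2.874
df = n − 1 = 15
Two-sided p-value ≈ 0.012
Since p ≈ 0.012 < α = 0.1, reject H0; the evidence is statistically significant.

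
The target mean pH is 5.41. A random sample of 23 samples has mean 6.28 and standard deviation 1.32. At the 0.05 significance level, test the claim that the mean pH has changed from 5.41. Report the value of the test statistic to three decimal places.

H0: μ = 5.41; H1: μ ≠ 5.41 (one-sample t-test, two-sided).
t = (x̄ − μ₀)/(s/√n) = (6.28 − 5.41)/(1.32/√23) = 3.161
df = n − 1 = 22
Two-sided p-value ≈ 0.0045
Since p ≈ 0.0045 < α = 0.05, reject H0; the data support H1.

3.161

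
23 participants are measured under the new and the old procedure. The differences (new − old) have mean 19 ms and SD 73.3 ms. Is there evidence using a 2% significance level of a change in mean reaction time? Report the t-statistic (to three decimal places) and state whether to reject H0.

H0: μ_d = 0; H1: μ_d ≠ 0 (paired t-test on the differences, two-sided).
t = d̄/(s_d/√n) = 19/(73.3/√23) = 1.243
df = n − 1 = 22
Two-sided p-value ≈ 0.227
Since p ≈ 0.227 > α = 0.02, fail to reject H0; the data do not provide sufficient evidence against H0.

t = 1.243; fail to reject H0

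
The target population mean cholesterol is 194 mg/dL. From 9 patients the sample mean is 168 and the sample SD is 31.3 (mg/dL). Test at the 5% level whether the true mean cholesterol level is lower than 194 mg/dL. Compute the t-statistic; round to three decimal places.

-2.492

H0: μ = 194; H1: μ < 194 (one-sample t-test, left-tailed).
t = (x̄ − μ₀)/(s/√n) = (168 − 194)/(31.3/√9) = -2.492
df = n − 1 = 8
p-value = P(T ≤ -2.492) ≈ 0.019
Since p ≈ 0.019 < α = 0.05, reject H0; the evidence is statistically significant.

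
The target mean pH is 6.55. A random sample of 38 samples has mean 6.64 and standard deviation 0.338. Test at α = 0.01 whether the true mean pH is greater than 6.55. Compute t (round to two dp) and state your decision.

t = 1.64; fail to reject H0

H0: μ = 6.55; H1: μ > 6.55 (one-sample t-test, right-tailed).
t = (x̄ − μ₀)/(s/√n) = (6.64 − 6.55)/(0.338/√38) = 1.64
df = n − 1 = 37
p-value = P(T ≥ 1.64) ≈ 0.0546
Since p ≈ 0.0546 > α = 0.01, fail to reject H0; the data do not provide sufficient evidence against H0.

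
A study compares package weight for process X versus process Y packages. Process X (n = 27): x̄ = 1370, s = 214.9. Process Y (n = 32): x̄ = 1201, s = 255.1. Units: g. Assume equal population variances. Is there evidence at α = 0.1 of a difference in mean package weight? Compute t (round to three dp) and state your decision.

Let group 1 = process X, group 2 = process Y. H0: μ_1 = μ_2; H1: μ_1 ≠ μ_2 (two-sample pooled-variance t-test, two-sided).
s_p² = [(27−1)·214.9² + (32−1)·255.1²]/(27+32−2) = 56457.7
t = (1370 − 1201)/√[56457.7·(1/27 + 1/32)] = 2.722
df = n₁ + n₂ − 2 = 57
Two-sided p-value ≈ 0.0086
Since p ≈ 0.0086 < α = 0.1, reject H0; the data support H1.

t = 2.722; reject H0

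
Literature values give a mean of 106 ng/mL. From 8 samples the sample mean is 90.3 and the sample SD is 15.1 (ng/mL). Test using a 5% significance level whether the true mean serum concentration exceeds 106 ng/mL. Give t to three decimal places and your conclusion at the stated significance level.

H0: μ = 106; H1: μ > 106 (one-sample t-test, right-tailed).
t = (x̄ − μ₀)/(s/√n) = (90.3 − 106)/(15.1/√8) = -2.941
df = n − 1 = 7
p-value = P(T ≥ -2.941) ≈ 0.989
Since p ≈ 0.989 > α = 0.05, fail to reject H0; the data do not provide sufficient evidence against H0.

t = -2.941; fail to reject H0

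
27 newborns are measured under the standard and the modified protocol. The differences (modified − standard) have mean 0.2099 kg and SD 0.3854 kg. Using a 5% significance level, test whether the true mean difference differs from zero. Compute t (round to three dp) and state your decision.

H0: μ_d = 0; H1: μ_d ≠ 0 (paired t-test on the differences, two-sided).
t = d̄/(s_d/√n) = 0.2099/(0.3854/√27) = 2.830
df = n − 1 = 26
Two-sided p-value ≈ 0.0089
Since p ≈ 0.0089 < α = 0.05, reject H0; the data support H1.

t = 2.830; reject H0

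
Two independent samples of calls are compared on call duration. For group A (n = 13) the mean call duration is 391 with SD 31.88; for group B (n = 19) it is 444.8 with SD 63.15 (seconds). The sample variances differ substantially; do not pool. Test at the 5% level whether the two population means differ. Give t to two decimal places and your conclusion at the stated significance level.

Let group 1 = group A, group 2 = group B. H0: μ_1 = μ_2; H1: μ_1 ≠ μ_2 (Welch's two-sample t-test, two-sided).
t = (x̄_1 − x̄_2)/√(s_1²/n_1 + s_2²/n_2) = (391 − 444.8)/√(31.88²/13 + 63.15²/19) = -3.17
Welch–Satterthwaite df ≈ 28.07
Two-sided p-value ≈ 0.0037
Since p ≈ 0.0037 < α = 0.05, reject H0; the data support H1.

t = -3.17; reject H0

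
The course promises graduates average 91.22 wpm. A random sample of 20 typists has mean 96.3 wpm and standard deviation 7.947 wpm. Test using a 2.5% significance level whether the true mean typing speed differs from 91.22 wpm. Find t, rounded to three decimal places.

2.859

H0: μ = 91.22; H1: μ ≠ 91.22 (one-sample t-test, two-sided).
t = (x̄ − μ₀)/(s/√n) = (96.3 − 91.22)/(7.947/√20) = 2.859
df = n − 1 = 19
Two-sided p-value ≈ 0.010
Since p ≈ 0.010 < α = 0.025, reject H0; the evidence is statistically significant.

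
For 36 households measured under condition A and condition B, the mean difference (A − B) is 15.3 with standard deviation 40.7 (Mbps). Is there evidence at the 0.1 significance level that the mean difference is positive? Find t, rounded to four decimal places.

H0: μ_d = 0; H1: μ_d > 0 (paired t-test on the differences, right-tailed).
t = d̄/(s_d/√n) = 15.3/(40.7/√36) = 2.2555
df = n − 1 = 35
p-value = P(T ≥ 2.2555) ≈ 0.015
Since p ≈ 0.015 < α = 0.1, reject H0; the evidence is statistically significant.

2.2555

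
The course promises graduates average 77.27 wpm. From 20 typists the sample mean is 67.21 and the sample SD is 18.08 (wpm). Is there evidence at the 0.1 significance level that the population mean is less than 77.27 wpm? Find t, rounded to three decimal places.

H0: μ = 77.27; H1: μ < 77.27 (one-sample t-test, left-tailed).
t = (x̄ − μ₀)/(s/√n) = (67.21 − 77.27)/(18.08/√20) = -2.488
df = n − 1 = 19
p-value = P(T ≤ -2.488) ≈ 0.0111
Since p ≈ 0.0111 < α = 0.1, reject H0; the evidence is statistically significant.

-2.488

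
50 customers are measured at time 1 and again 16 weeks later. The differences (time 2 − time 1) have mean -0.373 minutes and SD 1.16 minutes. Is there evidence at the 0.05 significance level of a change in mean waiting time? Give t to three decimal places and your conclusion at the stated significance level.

H0: μ_d = 0; H1: μ_d ≠ 0 (paired t-test on the differences, two-sided).
t = d̄/(s_d/√n) = -0.373/(1.16/√50) = -2.274
df = n − 1 = 49
Two-sided p-value ≈ 0.0274
Since p ≈ 0.0274 < α = 0.05, reject H0; the data support H1.

t = -2.274; reject H0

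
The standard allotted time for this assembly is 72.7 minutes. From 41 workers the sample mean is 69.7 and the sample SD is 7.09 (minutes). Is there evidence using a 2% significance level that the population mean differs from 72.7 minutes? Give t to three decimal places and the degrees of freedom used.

t = -2.709, df = 40

H0: μ = 72.7; H1: μ ≠ 72.7 (one-sample t-test, two-sided).
t = (x̄ − μ₀)/(s/√n) = (69.7 − 72.7)/(7.09/√41) = -2.709
df = n − 1 = 40
Two-sided p-value ≈ 0.0099
Since p ≈ 0.0099 < α = 0.02, reject H0; the data support H1.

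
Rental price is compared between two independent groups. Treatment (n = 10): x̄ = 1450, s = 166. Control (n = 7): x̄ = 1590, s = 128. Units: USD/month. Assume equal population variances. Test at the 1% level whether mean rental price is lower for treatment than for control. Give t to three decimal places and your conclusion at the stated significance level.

t = -1.870; fail to reject H0

Let group 1 = treatment, group 2 = control. H0: μ_1 = μ_2; H1: μ_1 < μ_2 (two-sample pooled-variance t-test, left-tailed).
s_p² = [(10−1)·166² + (7−1)·128²]/(10+7−2) = 23087.2
t = (1450 − 1590)/√[23087.2·(1/10 + 1/7)] = -1.870
df = n₁ + n₂ − 2 = 15
p-value = P(T ≤ -1.870) ≈ 0.0406
Since p ≈ 0.0406 > α = 0.01, fail to reject H0; the evidence is not statistically significant.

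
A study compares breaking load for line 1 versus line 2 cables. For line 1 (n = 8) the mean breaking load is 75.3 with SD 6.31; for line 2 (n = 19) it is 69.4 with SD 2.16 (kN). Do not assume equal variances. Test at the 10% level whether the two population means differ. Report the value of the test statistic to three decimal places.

2.582

Let group 1 = line 1, group 2 = line 2. H0: μ_1 = μ_2; H1: μ_1 ≠ μ_2 (Welch's two-sample t-test, two-sided).
t = (x̄_1 − x̄_2)/√(s_1²/n_1 + s_2²/n_2) = (75.3 − 69.4)/√(6.31²/8 + 2.16²/19) = 2.582
Welch–Satterthwaite df ≈ 7.70
Two-sided p-value ≈ 0.0336
Since p ≈ 0.0336 < α = 0.1, reject H0; the evidence is statistically significant.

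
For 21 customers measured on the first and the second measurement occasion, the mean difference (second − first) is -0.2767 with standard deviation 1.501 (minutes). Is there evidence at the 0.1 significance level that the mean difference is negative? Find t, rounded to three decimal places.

H0: μ_d = 0; H1: μ_d < 0 (paired t-test on the differences, left-tailed).
t = d̄/(s_d/√n) = -0.2767/(1.501/√21) = -0.845
df = n − 1 = 20
p-value = P(T ≤ -0.845) ≈ 0.2041
Since p ≈ 0.2041 > α = 0.1, fail to reject H0; the evidence is not statistically significant.

-0.845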